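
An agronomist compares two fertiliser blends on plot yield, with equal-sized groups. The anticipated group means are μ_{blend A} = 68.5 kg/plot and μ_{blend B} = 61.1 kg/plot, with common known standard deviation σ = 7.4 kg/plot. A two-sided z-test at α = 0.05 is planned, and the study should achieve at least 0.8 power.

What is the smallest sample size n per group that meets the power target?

Standardized effect: d = |μ_{blend A} − μ_{blend B}| / σ = |68.5 − 61.1| / 7.4 = 1.0000
Set Φ(δ − 1.960) = 0.8; then δ − 1.960 = Φ⁻¹(0.8) = 0.842, giving δ = 2.802.
(The Φ(−δ − z_{α/2}) term is vanishingly small for δ > 0 and is dropped in the standard sample-size formula.)
δ = d·√(n/2) ⇒ n = 2(δ/d)² = 2 × (2.802 / 1.0000)² = 15.70.
Round up to the next whole unit.

n = 16 per group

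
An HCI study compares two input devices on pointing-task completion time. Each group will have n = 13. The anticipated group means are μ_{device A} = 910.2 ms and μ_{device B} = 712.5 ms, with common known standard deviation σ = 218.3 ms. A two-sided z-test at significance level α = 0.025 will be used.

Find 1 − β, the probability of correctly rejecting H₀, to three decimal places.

Power ≈ 0.527

Standardized effect: d = |μ_{device A} − μ_{device B}| / σ = |910.2 − 712.5| / 218.3 = 0.9056
Noncentrality parameter: δ = d·√(n/2) = 0.9056 × √(13/2) = 2.3089
Two-sided α = 0.025 → critical value z_{0.0125} = 2.241.
Power = Φ(δ − 2.241) + Φ(−δ − 2.241) = Φ(0.068) + Φ(-4.550) = 0.5269 + 0.0000 = 0.5269.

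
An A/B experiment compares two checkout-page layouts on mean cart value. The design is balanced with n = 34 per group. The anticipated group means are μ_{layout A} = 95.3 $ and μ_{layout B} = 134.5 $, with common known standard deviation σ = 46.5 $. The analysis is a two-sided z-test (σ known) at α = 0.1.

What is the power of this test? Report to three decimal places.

Power ≈ 0.966

Standardized effect: d = |μ_{layout A} − μ_{layout B}| / σ = |95.3 − 134.5| / 46.5 = 0.8430
Noncentrality parameter: δ = d·√(n/2) = 0.8430 × √(34/2) = 3.4758
Critical value for a two-sided test at α = 0.1: z_{α/2} = 1.645.
Power = Φ(δ − 1.645) + Φ(−δ − 1.645) = Φ(1.831) + Φ(-5.121) = 0.9664 + 0.0000 = 0.9664.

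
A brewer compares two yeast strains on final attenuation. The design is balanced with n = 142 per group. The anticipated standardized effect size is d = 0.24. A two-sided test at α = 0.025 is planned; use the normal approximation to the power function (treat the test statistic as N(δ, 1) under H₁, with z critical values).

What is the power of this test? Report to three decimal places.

Power ≈ 0.413

Noncentrality parameter: δ = d·√(n/2) = 0.24 × √(142/2) = 2.0223
Critical value for a two-sided test at α = 0.025: z_{α/2} = 2.241.
Power = Φ(δ − 2.241) + Φ(−δ − 2.241) = Φ(-0.219) + Φ(-4.264) = 0.4133 + 0.0000 = 0.4133.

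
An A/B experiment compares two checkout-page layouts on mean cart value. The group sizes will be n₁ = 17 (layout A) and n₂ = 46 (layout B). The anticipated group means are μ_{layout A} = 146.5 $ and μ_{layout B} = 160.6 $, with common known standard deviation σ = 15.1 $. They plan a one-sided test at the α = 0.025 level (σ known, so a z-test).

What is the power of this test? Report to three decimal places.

Power ≈ 0.908

Standardized effect: d = |μ_{layout A} − μ_{layout B}| / σ = |146.5 − 160.6| / 15.1 = 0.9338
Noncentrality parameter: δ = d / √(1/n₁ + 1/n₂) = 0.9338 / √(1/17 + 1/46) = 3.2898
Critical value for a one-sided test at α = 0.025: z_α = 1.960.
Power = Φ(δ − 1.960) = Φ(1.330) = 0.9082.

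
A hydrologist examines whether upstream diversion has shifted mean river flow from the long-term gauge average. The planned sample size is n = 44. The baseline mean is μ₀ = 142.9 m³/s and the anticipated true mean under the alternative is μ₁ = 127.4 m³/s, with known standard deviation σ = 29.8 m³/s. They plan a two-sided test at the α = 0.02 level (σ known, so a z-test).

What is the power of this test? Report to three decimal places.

Standardized effect: d = |μ₁ − μ₀| / σ = |127.4 − 142.9| / 29.8 = 0.5201
Noncentrality parameter: δ = d·√n = 0.5201 × √44 = 3.4502
Critical value for a two-sided test at α = 0.02: z_{α/2} = 2.326.
Power = Φ(δ − 2.326) + Φ(−δ − 2.326) = Φ(1.124) + Φ(-5.777) = 0.8695 + 0.0000 = 0.8695.

Power ≈ 0.869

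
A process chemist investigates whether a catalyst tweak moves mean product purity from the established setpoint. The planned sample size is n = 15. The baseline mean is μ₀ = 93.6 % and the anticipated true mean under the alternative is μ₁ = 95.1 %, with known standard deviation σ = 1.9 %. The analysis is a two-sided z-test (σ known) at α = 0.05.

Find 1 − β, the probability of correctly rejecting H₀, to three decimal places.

Standardized effect: d = |μ₁ − μ₀| / σ = |95.1 − 93.6| / 1.9 = 0.7895
Noncentrality parameter: λ = d·√n = 0.7895 × √15 = 3.0576
Two-sided α = 0.05 → critical value z_{0.025} = 1.960.
Power = Φ(λ − 1.960) + Φ(−λ − 1.960) = Φ(1.098) + Φ(-5.018) = 0.8638 + 0.0000 = 0.8638.

Power ≈ 0.864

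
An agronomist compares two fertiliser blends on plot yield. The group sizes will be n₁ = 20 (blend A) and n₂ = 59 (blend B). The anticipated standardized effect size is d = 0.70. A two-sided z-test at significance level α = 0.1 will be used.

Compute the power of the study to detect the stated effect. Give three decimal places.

Power ≈ 0.856

Noncentrality parameter: δ = d / √(1/n₁ + 1/n₂) = 0.70 / √(1/20 + 1/59) = 2.7054
Two-sided α = 0.1 → critical value z_{0.05} = 1.645.
Power = Φ(δ − 1.645) + Φ(−δ − 1.645) = Φ(1.061) + Φ(-4.350) = 0.8555 + 0.0000 = 0.8556.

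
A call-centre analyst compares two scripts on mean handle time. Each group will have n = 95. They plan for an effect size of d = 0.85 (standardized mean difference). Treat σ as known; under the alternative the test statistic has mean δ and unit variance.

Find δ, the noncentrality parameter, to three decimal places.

δ ≈ 5.858

The noncentrality parameter scales effect size by the design's sample-size factor: δ = d·√(n/2) = 0.85 × √(95/2) = 5.8582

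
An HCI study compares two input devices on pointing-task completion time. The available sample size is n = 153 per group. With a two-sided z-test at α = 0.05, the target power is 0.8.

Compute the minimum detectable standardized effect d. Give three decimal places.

Required noncentrality: δ = z_{0.025} + z_{0.20} = 1.960 + 0.842 = 2.802.
(Lower-tail contribution to power is negligible for δ > 0.)
δ = d·√(n/2) ⇒ d = δ/√(n/2) = 2.802/√(153/2) = 0.3203.

d ≈ 0.320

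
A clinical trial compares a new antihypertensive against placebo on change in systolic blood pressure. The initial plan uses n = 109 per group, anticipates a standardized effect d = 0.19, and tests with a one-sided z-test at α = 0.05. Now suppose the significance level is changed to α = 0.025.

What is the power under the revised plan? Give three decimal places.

δ = d·√(n/2) = 0.19 × √(109/2) = 1.4027 (unchanged). New critical value: z_{0.025} = 1.960.
Revised power = P(Z > 1.960 − δ) = Φ(-0.557) = 0.2887.

Power ≈ 0.289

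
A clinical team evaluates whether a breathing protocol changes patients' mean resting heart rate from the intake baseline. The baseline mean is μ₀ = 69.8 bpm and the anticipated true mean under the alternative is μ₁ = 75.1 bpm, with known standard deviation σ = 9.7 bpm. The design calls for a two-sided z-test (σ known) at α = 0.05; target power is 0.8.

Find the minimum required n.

Standardized effect: d = |μ₁ − μ₀| / σ = |75.1 − 69.8| / 9.7 = 0.5464
For power 0.8 need Φ(δ − z_{0.025}) = 0.8, so δ = z_{0.025} + z_{0.20} = 1.960 + 0.842 = 2.802.
(For δ > 0 the lower-tail rejection region contributes negligibly to power, so the one-term inversion is standard.)
δ = d·√n ⇒ n = (δ/d)² = (2.802 / 0.5464)² = 26.29.
Round up to the next whole unit.

n = 27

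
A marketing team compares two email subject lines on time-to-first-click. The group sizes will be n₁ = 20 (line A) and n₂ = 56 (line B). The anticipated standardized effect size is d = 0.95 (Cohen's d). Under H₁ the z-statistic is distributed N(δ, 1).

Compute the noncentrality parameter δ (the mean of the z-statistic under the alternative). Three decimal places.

The noncentrality parameter scales effect size by the design's sample-size factor: δ = d / √(1/n₁ + 1/n₂) = 0.95 / √(1/20 + 1/56) = 3.6469

δ ≈ 3.647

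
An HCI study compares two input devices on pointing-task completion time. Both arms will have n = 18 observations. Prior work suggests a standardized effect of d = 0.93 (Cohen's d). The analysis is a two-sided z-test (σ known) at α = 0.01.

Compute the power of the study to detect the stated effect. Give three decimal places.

Power ≈ 0.585

Noncentrality parameter: δ = d·√(n/2) = 0.93 × √(18/2) = 2.7900
Critical value for a two-sided test at α = 0.01: z_{α/2} = 2.576.
Power = Φ(δ − 2.576) + Φ(−δ − 2.576) = Φ(0.214) + Φ(-5.366) = 0.5848 + 0.0000 = 0.5848.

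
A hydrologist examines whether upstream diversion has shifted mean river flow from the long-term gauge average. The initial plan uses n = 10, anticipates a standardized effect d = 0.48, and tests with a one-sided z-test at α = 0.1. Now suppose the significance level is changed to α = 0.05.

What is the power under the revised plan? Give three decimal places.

δ = d·√n = 0.48 × √10 = 1.5179 (unchanged). New critical value: z_{0.05} = 1.645.
Revised power = P(Z > 1.645 − δ) = Φ(-0.127) = 0.4495.

Power ≈ 0.449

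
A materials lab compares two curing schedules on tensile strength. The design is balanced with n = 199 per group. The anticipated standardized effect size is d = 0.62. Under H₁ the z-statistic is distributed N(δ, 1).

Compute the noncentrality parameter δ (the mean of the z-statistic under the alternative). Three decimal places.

δ = d·√(n/2) = 0.62 × √(199/2) = 6.1845

δ ≈ 6.184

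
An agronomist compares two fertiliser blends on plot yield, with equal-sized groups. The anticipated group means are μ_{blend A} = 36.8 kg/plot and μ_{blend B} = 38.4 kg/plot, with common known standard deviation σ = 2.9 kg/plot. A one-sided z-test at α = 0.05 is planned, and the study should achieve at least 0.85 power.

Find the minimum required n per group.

Standardized effect: d = |μ_{blend A} − μ_{blend B}| / σ = |36.8 − 38.4| / 2.9 = 0.5517
Set Φ(δ − 1.645) = 0.85; then δ − 1.645 = Φ⁻¹(0.85) = 1.036, giving δ = 2.681.
δ = d·√(n/2) ⇒ n = 2(δ/d)² = 2 × (2.681 / 0.5517)² = 47.24.
Round up to the next whole unit.

n = 48 per group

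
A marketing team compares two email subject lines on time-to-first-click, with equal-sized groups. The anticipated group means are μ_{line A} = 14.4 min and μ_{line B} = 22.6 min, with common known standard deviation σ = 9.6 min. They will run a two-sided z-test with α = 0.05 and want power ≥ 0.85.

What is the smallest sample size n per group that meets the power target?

n = 25 per group

Standardized effect: d = |μ_{line A} − μ_{line B}| / σ = |14.4 − 22.6| / 9.6 = 0.8542
For power 0.85 need Φ(δ − z_{0.025}) = 0.85, so δ = z_{0.025} + z_{0.15} = 1.960 + 1.036 = 2.996.
(The Φ(−δ − z_{α/2}) term is vanishingly small for δ > 0 and is dropped in the standard sample-size formula.)
δ = d·√(n/2) ⇒ n = 2(δ/d)² = 2 × (2.996 / 0.8542)² = 24.61.
Round up to the next whole unit.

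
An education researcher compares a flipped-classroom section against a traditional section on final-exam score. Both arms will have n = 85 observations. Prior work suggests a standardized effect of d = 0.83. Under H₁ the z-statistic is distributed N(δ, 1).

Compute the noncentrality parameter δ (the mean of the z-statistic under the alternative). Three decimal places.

δ ≈ 5.411

The noncentrality parameter scales effect size by the design's sample-size factor: δ = d·√(n/2) = 0.83 × √(85/2) = 5.4109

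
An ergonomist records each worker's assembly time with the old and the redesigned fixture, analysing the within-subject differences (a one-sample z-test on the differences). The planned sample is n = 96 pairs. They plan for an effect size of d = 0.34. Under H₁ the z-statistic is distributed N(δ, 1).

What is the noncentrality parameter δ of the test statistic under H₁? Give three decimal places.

δ ≈ 3.331

The noncentrality parameter scales effect size by the design's sample-size factor: δ = d·√n = 0.34 × √96 = 3.3313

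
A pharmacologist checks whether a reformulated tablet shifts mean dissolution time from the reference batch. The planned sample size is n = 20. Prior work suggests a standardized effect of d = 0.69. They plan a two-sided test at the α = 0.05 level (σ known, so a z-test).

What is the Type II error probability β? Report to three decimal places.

β ≈ 0.130

Noncentrality parameter: λ = d·√n = 0.69 × √20 = 3.0858
Critical value for a two-sided test at α = 0.05: z_{α/2} = 1.960.
Power = Φ(λ − 1.960) + Φ(−λ − 1.960) = Φ(1.126) + Φ(-5.046) = 0.8699 + 0.0000 = 0.8699.
Type II error: β = 1 − power = 1 − 0.8699 = 0.1301.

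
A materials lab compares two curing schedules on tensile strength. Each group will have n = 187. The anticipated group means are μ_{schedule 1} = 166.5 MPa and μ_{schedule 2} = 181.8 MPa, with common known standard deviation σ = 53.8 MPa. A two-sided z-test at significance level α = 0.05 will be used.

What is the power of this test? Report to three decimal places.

Power ≈ 0.785

Standardized effect: d = |μ_{schedule 1} − μ_{schedule 2}| / σ = |166.5 − 181.8| / 53.8 = 0.2844
Noncentrality parameter: δ = d·√(n/2) = 0.2844 × √(187/2) = 2.7499
Two-sided α = 0.05 → critical value z_{0.025} = 1.960.
Power = Φ(δ − 1.960) + Φ(−δ − 1.960) = Φ(0.790) + Φ(-4.710) = 0.7852 + 0.0000 = 0.7852.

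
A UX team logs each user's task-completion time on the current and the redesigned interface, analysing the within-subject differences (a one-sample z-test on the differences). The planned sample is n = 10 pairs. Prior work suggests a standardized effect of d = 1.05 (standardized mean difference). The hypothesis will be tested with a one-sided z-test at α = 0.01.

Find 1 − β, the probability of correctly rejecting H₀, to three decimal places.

Noncentrality parameter: δ = d·√n = 1.05 × √10 = 3.3204
Critical value for a one-sided test at α = 0.01: z_α = 2.326.
Power = P(Z > 2.326 − δ) = Φ(0.994) = 0.8399.

Power ≈ 0.840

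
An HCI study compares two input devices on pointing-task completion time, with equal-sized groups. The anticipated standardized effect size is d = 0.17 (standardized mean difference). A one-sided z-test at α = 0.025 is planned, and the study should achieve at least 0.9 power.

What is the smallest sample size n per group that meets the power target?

For power 0.9 need Φ(δ − z_{0.025}) = 0.9, so δ = z_{0.025} + z_{0.10} = 1.960 + 1.282 = 3.242.
δ = d·√(n/2) ⇒ n = 2(δ/d)² = 2 × (3.242 / 0.17)² = 727.16.
Rounding up, n = 728 per group.

n = 728 per group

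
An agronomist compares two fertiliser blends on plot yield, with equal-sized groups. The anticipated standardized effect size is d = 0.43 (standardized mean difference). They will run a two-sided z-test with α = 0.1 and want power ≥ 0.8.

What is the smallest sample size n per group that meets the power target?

n = 67 per group

Set Φ(δ − 1.645) = 0.8; then δ − 1.645 = Φ⁻¹(0.8) = 0.842, giving δ = 2.486.
(For δ > 0 the lower-tail rejection region contributes negligibly to power, so the one-term inversion is standard.)
δ = d·√(n/2) ⇒ n = 2(δ/d)² = 2 × (2.486 / 0.43)² = 66.87.
Round up to the next whole unit.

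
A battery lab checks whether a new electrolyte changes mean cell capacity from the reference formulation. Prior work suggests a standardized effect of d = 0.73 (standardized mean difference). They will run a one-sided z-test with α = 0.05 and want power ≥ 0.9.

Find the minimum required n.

For power 0.9 need Φ(δ − z_{0.05}) = 0.9, so δ = z_{0.05} + z_{0.10} = 1.645 + 1.282 = 2.926.
δ = d·√n ⇒ n = (δ/d)² = (2.926 / 0.73)² = 16.07.
Round up to the next whole unit.

n = 17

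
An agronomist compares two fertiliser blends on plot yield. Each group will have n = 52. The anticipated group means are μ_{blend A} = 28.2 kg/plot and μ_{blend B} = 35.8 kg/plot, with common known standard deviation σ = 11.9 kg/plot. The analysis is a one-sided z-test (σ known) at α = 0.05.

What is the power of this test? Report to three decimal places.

Standardized effect: d = |μ_{blend A} − μ_{blend B}| / σ = |28.2 − 35.8| / 11.9 = 0.6387
Noncentrality parameter: δ = d·√(n/2) = 0.6387 × √(52/2) = 3.2565
Critical value for a one-sided test at α = 0.05: z_α = 1.645.
Power = P(Z > 1.645 − δ) = Φ(1.612) = 0.9465.

Power ≈ 0.946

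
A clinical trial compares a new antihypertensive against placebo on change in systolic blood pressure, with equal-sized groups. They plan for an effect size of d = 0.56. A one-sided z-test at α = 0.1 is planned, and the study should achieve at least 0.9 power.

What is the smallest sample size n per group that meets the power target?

Set Φ(δ − 1.282) = 0.9; then δ − 1.282 = Φ⁻¹(0.9) = 1.282, giving δ = 2.563.
δ = d·√(n/2) ⇒ n = 2(δ/d)² = 2 × (2.563 / 0.56)² = 41.90.
Round up to the next whole unit.

n = 42 per group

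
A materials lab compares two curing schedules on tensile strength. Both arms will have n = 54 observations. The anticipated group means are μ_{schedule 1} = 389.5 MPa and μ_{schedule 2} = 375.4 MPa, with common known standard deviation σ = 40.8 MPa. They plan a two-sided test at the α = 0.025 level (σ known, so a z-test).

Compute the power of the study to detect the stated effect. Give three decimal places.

Power ≈ 0.328

Standardized effect: d = |μ_{schedule 1} − μ_{schedule 2}| / σ = |389.5 − 375.4| / 40.8 = 0.3456
Noncentrality parameter: δ = d·√(n/2) = 0.3456 × √(54/2) = 1.7957
Critical value for a two-sided test at α = 0.025: z_{α/2} = 2.241.
Power = Φ(δ − 2.241) + Φ(−δ − 2.241) = Φ(-0.446) + Φ(-4.037) = 0.3279 + 0.0000 = 0.3279.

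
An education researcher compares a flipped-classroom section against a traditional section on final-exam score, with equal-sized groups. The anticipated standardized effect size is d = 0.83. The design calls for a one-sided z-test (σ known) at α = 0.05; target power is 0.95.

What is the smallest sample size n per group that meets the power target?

n = 32 per group

Set Φ(δ − 1.645) = 0.95; then δ − 1.645 = Φ⁻¹(0.95) = 1.645, giving δ = 3.290.
δ = d·√(n/2) ⇒ n = 2(δ/d)² = 2 × (3.290 / 0.83)² = 31.42.
Round up to the next whole unit.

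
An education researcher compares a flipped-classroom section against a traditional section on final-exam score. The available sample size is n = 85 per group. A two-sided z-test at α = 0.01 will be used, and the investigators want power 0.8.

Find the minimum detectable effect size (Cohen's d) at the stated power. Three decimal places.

d ≈ 0.524

Need Φ(δ − 2.576) = 0.8, so δ = 2.576 + 0.842 = 3.417.
(The second rejection-region term Φ(−δ − z_{α/2}) is negligible and dropped.)
δ = d·√(n/2) ⇒ d = δ/√(n/2) = 3.417/√(85/2) = 0.5242.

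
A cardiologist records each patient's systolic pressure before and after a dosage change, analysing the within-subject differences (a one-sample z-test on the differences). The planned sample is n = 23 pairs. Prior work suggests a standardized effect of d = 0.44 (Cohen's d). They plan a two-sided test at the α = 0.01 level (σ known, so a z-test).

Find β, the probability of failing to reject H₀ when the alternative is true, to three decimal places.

Noncentrality parameter: δ = d·√n = 0.44 × √23 = 2.1102
Two-sided α = 0.01 → critical value z_{0.005} = 2.576.
Power = Φ(δ − 2.576) + Φ(−δ − 2.576) = Φ(-0.466) + Φ(-4.686) = 0.3207 + 0.0000 = 0.3207.
Type II error: β = 1 − power = 1 − 0.3207 = 0.6793.

β ≈ 0.679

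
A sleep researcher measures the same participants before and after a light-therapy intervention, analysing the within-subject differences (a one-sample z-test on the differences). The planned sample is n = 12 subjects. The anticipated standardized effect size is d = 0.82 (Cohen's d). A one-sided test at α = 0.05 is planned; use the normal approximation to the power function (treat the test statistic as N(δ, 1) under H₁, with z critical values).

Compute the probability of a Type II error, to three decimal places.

β ≈ 0.116

Noncentrality parameter: δ = d·√n = 0.82 × √12 = 2.8406
Critical value for a one-sided test at α = 0.05: z_α = 1.645.
Power = P(Z > 1.645 − δ) = Φ(1.196) = 0.8841.
Type II error: β = 1 − power = 1 − 0.8841 = 0.1159.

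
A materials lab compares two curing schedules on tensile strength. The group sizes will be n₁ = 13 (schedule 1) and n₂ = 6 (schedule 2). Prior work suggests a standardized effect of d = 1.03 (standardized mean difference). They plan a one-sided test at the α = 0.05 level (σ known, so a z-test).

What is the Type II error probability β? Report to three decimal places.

β ≈ 0.329

Noncentrality parameter: δ = d / √(1/n₁ + 1/n₂) = 1.03 / √(1/13 + 1/6) = 2.0869
One-sided α = 0.05 → critical value z_{0.05} = 1.645.
Power = P(Z > 1.645 − δ) = Φ(0.442) = 0.6708.
Type II error: β = 1 − power = 1 − 0.6708 = 0.3292.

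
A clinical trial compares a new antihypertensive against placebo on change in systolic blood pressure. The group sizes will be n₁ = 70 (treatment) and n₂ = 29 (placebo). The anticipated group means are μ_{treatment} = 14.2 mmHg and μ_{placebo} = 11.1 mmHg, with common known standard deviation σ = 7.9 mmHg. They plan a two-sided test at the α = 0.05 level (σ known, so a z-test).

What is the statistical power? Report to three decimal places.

Standardized effect: d = |μ_{treatment} − μ_{placebo}| / σ = |14.2 − 11.1| / 7.9 = 0.3924
Noncentrality parameter: δ = d / √(1/n₁ + 1/n₂) = 0.3924 / √(1/70 + 1/29) = 1.7769
Two-sided α = 0.05 → critical value z_{0.025} = 1.960.
Power = Φ(δ − 1.960) + Φ(−δ − 1.960) = Φ(-0.183) + Φ(-3.737) = 0.4274 + 0.0001 = 0.4275.

Power ≈ 0.427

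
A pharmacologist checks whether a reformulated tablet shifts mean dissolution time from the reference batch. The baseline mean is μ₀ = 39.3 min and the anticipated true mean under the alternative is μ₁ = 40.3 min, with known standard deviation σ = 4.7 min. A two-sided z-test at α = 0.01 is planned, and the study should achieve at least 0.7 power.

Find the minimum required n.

Standardized effect: d = |μ₁ − μ₀| / σ = |40.3 − 39.3| / 4.7 = 0.2128
Set Φ(δ − 2.576) = 0.7; then δ − 2.576 = Φ⁻¹(0.7) = 0.524, giving δ = 3.100.
(The Φ(−δ − z_{α/2}) term is vanishingly small for δ > 0 and is dropped in the standard sample-size formula.)
δ = d·√n ⇒ n = (δ/d)² = (3.100 / 0.2128)² = 212.32.
Rounding up, n = 213.

n = 213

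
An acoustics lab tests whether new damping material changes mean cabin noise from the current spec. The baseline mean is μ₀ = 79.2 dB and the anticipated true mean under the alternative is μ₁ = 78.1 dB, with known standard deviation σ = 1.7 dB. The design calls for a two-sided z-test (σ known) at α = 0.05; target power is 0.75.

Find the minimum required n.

Standardized effect: d = |μ₁ − μ₀| / σ = |78.1 − 79.2| / 1.7 = 0.6471
For power 0.75 need Φ(δ − z_{0.025}) = 0.75, so δ = z_{0.025} + z_{0.25} = 1.960 + 0.674 = 2.634.
(The Φ(−δ − z_{α/2}) term is vanishingly small for δ > 0 and is dropped in the standard sample-size formula.)
δ = d·√n ⇒ n = (δ/d)² = (2.634 / 0.6471)² = 16.58.
Round up to the next whole unit.

n = 17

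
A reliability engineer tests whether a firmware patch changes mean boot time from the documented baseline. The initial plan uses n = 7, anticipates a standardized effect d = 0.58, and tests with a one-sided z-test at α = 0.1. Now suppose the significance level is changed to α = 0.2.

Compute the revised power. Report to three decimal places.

Power ≈ 0.756

δ = d·√n = 0.58 × √7 = 1.5345 (unchanged). New critical value: z_{0.2} = 0.842.
Revised power = Φ(δ − 0.842) = Φ(0.693) = 0.7558.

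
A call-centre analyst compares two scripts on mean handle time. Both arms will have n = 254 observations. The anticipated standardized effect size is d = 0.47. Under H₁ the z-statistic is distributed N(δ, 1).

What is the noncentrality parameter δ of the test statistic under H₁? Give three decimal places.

δ ≈ 5.297

The noncentrality parameter scales effect size by the design's sample-size factor: δ = d·√(n/2) = 0.47 × √(254/2) = 5.2966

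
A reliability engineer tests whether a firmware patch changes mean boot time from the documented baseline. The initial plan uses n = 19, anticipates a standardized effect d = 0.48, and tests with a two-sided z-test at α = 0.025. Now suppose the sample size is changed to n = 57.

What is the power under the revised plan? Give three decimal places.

With n = 57: δ = d·√n = 0.48 × √57 = 3.6239. Critical value z_{0.0125} = 2.241.
Revised power = Φ(δ − 2.241) + Φ(−δ − 2.241) = Φ(1.383) + Φ(-5.865) = 0.9166 + 0.0000 = 0.9166.

Power ≈ 0.917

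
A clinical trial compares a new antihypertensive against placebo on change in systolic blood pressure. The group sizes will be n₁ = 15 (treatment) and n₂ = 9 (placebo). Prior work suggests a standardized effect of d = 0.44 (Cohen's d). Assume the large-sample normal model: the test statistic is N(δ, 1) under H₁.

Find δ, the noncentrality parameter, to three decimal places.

δ ≈ 1.044

δ = d / √(1/n₁ + 1/n₂) = 0.44 / √(1/15 + 1/9) = 1.0436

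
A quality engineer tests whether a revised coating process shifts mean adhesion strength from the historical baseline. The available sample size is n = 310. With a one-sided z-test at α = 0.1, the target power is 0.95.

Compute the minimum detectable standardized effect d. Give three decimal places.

Need Φ(δ − 1.282) = 0.95, so δ = 1.282 + 1.645 = 2.926.
δ = d·√n ⇒ d = δ/√n = 2.926/√310 = 0.1662.

d ≈ 0.166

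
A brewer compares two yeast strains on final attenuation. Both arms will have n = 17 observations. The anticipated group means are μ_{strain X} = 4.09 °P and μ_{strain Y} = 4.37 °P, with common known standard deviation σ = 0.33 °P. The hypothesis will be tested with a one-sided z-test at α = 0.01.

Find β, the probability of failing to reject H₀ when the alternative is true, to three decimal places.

β ≈ 0.441

Standardized effect: d = |μ_{strain X} − μ_{strain Y}| / σ = |4.09 − 4.37| / 0.33 = 0.8485
Noncentrality parameter: δ = d·√(n/2) = 0.8485 × √(17/2) = 2.4737
One-sided α = 0.01 → critical value z_{0.01} = 2.326.
Power = P(Z > 2.326 − δ) = Φ(0.147) = 0.5586.
Type II error: β = 1 − power = 1 − 0.5586 = 0.4414.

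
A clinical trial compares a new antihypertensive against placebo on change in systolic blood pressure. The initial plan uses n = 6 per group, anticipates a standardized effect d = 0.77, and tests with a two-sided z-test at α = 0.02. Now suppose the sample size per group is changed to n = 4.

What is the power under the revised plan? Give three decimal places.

With n = 4 per group: δ = d·√(n/2) = 0.77 × √(4/2) = 1.0889. Critical value z_{0.01} = 2.326.
Revised power = Φ(δ − 2.326) + Φ(−δ − 2.326) = Φ(-1.237) + Φ(-3.415) = 0.1080 + 0.0003 = 0.1083.

Power ≈ 0.108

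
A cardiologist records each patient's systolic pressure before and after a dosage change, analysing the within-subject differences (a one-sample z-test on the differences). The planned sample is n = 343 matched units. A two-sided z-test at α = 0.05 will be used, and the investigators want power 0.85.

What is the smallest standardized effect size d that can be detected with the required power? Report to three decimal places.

d ≈ 0.162

Required noncentrality: δ = z_{0.025} + z_{0.15} = 1.960 + 1.036 = 2.996.
(Lower-tail contribution to power is negligible for δ > 0.)
δ = d·√n ⇒ d = δ/√n = 2.996/√343 = 0.1618.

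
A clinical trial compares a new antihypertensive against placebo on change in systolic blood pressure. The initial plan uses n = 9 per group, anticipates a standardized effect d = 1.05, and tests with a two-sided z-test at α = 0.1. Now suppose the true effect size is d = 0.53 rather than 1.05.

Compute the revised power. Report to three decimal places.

Power ≈ 0.304

With d = 0.53: δ = d·√(n/2) = 0.53 × √(9/2) = 1.1243. Critical value z_{0.05} = 1.645.
Revised power = Φ(δ − 1.645) + Φ(−δ − 1.645) = Φ(-0.521) + Φ(-2.769) = 0.3013 + 0.0028 = 0.3041.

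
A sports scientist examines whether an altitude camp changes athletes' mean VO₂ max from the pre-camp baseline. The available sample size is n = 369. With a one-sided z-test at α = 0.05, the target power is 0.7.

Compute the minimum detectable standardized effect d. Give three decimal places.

d ≈ 0.113

Required noncentrality: δ = z_{0.05} + z_{0.30} = 1.645 + 0.524 = 2.169.
δ = d·√n ⇒ d = δ/√n = 2.169/√369 = 0.1129.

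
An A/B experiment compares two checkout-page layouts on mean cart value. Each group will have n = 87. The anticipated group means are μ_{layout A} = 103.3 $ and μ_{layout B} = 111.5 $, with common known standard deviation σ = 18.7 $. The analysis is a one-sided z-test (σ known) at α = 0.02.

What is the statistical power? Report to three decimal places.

Power ≈ 0.799

Standardized effect: d = |μ_{layout A} − μ_{layout B}| / σ = |103.3 − 111.5| / 18.7 = 0.4385
Noncentrality parameter: δ = d·√(n/2) = 0.4385 × √(87/2) = 2.8921
Critical value for a one-sided test at α = 0.02: z_α = 2.054.
Power = Φ(δ − 2.054) = Φ(0.838) = 0.7991.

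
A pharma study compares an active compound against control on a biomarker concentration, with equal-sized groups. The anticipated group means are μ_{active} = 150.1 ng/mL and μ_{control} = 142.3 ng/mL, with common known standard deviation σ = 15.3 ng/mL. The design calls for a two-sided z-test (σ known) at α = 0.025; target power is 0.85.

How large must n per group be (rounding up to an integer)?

Standardized effect: d = |μ_{active} − μ_{control}| / σ = |150.1 − 142.3| / 15.3 = 0.5098
Set Φ(δ − 2.241) = 0.85; then δ − 2.241 = Φ⁻¹(0.85) = 1.036, giving δ = 3.278.
(For δ > 0 the lower-tail rejection region contributes negligibly to power, so the one-term inversion is standard.)
δ = d·√(n/2) ⇒ n = 2(δ/d)² = 2 × (3.278 / 0.5098)² = 82.68.
Rounding up, n = 83 per group.

n = 83 per group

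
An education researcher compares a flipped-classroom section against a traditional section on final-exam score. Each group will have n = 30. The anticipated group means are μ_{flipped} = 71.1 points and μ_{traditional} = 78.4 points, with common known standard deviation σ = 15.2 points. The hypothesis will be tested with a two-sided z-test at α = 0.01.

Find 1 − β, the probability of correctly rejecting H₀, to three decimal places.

Standardized effect: d = |μ_{flipped} − μ_{traditional}| / σ = |71.1 − 78.4| / 15.2 = 0.4803
Noncentrality parameter: δ = d·√(n/2) = 0.4803 × √(30/2) = 1.8601
Critical value for a two-sided test at α = 0.01: z_{α/2} = 2.576.
Power = Φ(δ − 2.576) + Φ(−δ − 2.576) = Φ(-0.716) + Φ(-4.436) = 0.2371 + 0.0000 = 0.2371.

Power ≈ 0.237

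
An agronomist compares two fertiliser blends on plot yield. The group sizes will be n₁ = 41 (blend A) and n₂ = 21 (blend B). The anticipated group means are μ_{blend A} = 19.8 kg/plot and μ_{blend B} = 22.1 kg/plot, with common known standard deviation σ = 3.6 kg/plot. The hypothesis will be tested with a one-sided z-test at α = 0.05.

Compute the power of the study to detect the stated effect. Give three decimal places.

Standardized effect: d = |μ_{blend A} − μ_{blend B}| / σ = |19.8 − 22.1| / 3.6 = 0.6389
Noncentrality parameter: δ = d / √(1/n₁ + 1/n₂) = 0.6389 / √(1/41 + 1/21) = 2.3808
Critical value for a one-sided test at α = 0.05: z_α = 1.645.
Power = P(Z > 1.645 − δ) = Φ(0.736) = 0.7691.

Power ≈ 0.769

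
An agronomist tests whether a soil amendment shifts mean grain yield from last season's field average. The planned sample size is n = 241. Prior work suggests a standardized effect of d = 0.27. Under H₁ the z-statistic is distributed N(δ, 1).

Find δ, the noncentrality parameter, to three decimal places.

δ ≈ 4.192

The noncentrality parameter scales effect size by the design's sample-size factor: δ = d·√n = 0.27 × √241 = 4.1915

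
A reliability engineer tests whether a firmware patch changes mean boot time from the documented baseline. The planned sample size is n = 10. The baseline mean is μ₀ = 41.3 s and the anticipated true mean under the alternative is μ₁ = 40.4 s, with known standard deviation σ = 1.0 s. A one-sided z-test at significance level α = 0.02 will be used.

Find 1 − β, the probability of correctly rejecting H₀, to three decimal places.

Power ≈ 0.786

Standardized effect: d = |μ₁ − μ₀| / σ = |40.4 − 41.3| / 1.0 = 0.9000
Noncentrality parameter: δ = d·√n = 0.9000 × √10 = 2.8460
Critical value for a one-sided test at α = 0.02: z_α = 2.054.
Power = Φ(δ − 2.054) = Φ(0.792) = 0.7859.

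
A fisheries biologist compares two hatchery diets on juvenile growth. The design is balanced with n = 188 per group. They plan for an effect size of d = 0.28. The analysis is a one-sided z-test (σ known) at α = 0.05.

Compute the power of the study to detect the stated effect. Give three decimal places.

Noncentrality parameter: δ = d·√(n/2) = 0.28 × √(188/2) = 2.7147
Critical value for a one-sided test at α = 0.05: z_α = 1.645.
Power = Φ(δ − 1.645) = Φ(1.070) = 0.8577.

Power ≈ 0.858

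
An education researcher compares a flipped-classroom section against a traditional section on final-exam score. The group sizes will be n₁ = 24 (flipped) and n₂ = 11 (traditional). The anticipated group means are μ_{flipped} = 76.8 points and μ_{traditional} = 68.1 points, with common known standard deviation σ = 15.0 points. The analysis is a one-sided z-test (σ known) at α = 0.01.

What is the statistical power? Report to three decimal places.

Power ≈ 0.232

Standardized effect: d = |μ_{flipped} − μ_{traditional}| / σ = |76.8 − 68.1| / 15.0 = 0.5800
Noncentrality parameter: δ = d / √(1/n₁ + 1/n₂) = 0.5800 / √(1/24 + 1/11) = 1.5929
Critical value for a one-sided test at α = 0.01: z_α = 2.326.
Power = P(Z > 2.326 − δ) = Φ(-0.733) = 0.2317.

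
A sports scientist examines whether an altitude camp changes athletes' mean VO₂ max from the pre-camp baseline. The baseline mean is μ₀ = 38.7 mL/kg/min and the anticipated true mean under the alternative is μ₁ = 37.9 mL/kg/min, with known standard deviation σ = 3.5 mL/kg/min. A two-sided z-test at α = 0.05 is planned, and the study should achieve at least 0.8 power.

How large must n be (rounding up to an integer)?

Standardized effect: d = |μ₁ − μ₀| / σ = |37.9 − 38.7| / 3.5 = 0.2286
Set Φ(δ − 1.960) = 0.8; then δ − 1.960 = Φ⁻¹(0.8) = 0.842, giving δ = 2.802.
(Ignoring the negligible lower-tail rejection probability gives the usual closed-form inversion.)
δ = d·√n ⇒ n = (δ/d)² = (2.802 / 0.2286)² = 150.23.
Round up to the next whole unit.

n = 151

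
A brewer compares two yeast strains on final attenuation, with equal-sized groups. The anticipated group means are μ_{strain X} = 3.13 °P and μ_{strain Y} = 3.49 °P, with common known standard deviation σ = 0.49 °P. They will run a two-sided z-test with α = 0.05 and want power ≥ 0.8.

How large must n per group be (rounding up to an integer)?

n = 30 per group

Standardized effect: d = |μ_{strain X} − μ_{strain Y}| / σ = |3.13 − 3.49| / 0.49 = 0.7347
For power 0.8 need Φ(δ − z_{0.025}) = 0.8, so δ = z_{0.025} + z_{0.20} = 1.960 + 0.842 = 2.802.
(For δ > 0 the lower-tail rejection region contributes negligibly to power, so the one-term inversion is standard.)
δ = d·√(n/2) ⇒ n = 2(δ/d)² = 2 × (2.802 / 0.7347)² = 29.08.
Rounding up, n = 30 per group.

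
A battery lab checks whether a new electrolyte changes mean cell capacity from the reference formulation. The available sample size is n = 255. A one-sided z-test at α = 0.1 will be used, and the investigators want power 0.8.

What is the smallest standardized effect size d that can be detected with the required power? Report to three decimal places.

d ≈ 0.133

Required noncentrality: δ = z_{0.1} + z_{0.20} = 1.282 + 0.842 = 2.123.
δ = d·√n ⇒ d = δ/√n = 2.123/√255 = 0.1330.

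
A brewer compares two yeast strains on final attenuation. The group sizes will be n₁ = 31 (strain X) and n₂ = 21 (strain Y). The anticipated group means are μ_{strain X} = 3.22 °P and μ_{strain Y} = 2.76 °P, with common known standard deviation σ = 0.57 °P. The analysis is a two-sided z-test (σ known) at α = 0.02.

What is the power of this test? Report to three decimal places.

Power ≈ 0.702

Standardized effect: d = |μ_{strain X} − μ_{strain Y}| / σ = |3.22 − 2.76| / 0.57 = 0.8070
Noncentrality parameter: λ = d / √(1/n₁ + 1/n₂) = 0.8070 / √(1/31 + 1/21) = 2.8554
Two-sided α = 0.02 → critical value z_{0.01} = 2.326.
Power = Φ(λ − 2.326) + Φ(−λ − 2.326) = Φ(0.529) + Φ(-5.182) = 0.7016 + 0.0000 = 0.7016.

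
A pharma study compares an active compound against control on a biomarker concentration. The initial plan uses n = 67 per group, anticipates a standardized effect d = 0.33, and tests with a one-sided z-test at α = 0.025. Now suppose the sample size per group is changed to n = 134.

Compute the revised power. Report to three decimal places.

With n = 134 per group: δ = d·√(n/2) = 0.33 × √(134/2) = 2.7012. Critical value z_{0.025} = 1.960.
Revised power = P(Z > 1.960 − δ) = Φ(0.741) = 0.7707.

Power ≈ 0.771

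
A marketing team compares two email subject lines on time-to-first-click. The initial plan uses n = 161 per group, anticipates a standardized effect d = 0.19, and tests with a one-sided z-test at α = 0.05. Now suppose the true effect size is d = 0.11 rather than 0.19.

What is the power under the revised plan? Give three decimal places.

With d = 0.11: δ = d·√(n/2) = 0.11 × √(161/2) = 0.9869. Critical value z_{0.05} = 1.645.
Revised power = Φ(δ − 1.645) = Φ(-0.658) = 0.2553.

Power ≈ 0.255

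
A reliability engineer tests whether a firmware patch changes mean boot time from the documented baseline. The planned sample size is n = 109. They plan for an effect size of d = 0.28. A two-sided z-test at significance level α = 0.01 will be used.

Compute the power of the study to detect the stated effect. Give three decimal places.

Noncentrality parameter: δ = d·√n = 0.28 × √109 = 2.9233
Critical value for a two-sided test at α = 0.01: z_{α/2} = 2.576.
Power = Φ(δ − 2.576) + Φ(−δ − 2.576) = Φ(0.347) + Φ(-5.499) = 0.6359 + 0.0000 = 0.6359.

Power ≈ 0.636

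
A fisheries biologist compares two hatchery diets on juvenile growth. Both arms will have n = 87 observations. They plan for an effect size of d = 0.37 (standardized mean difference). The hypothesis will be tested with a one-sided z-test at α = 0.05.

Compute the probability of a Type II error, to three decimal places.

Noncentrality parameter: δ = d·√(n/2) = 0.37 × √(87/2) = 2.4403
Critical value for a one-sided test at α = 0.05: z_α = 1.645.
Power = P(Z > 1.645 − δ) = Φ(0.795) = 0.7868.
Type II error: β = 1 − power = 1 − 0.7868 = 0.2132.

β ≈ 0.213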